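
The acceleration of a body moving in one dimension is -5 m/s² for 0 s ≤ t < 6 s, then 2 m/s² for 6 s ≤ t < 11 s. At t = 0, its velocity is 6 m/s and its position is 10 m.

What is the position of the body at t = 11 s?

On each constant-a segment, Δv = aΔt and Δx = v₀Δt + ½aΔt²; chain segment to segment.
0–6 s: v starts 6 m/s; Δx = 6·6 + ½·-5·6² = -54 m; v ends -24 m/s.
6–11 s: v starts -24 m/s; Δx = -24·5 + ½·2·5² = -95 m; v ends -14 m/s.
x(11) = 10 + Σ Δx = -139 m.

-139 m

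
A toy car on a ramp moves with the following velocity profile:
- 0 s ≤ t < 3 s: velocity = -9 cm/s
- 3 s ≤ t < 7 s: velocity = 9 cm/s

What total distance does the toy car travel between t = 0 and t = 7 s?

Distance (not displacement) is the total path length: add the absolute areas under v-t.
0–3 s: |-9| × 3 = 27 cm
3–7 s: |9| × 4 = 36 cm
Total distance = 63 cm

63 cm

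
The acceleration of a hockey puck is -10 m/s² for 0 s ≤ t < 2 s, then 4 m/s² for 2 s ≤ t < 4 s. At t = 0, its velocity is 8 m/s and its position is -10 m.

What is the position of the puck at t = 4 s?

-30 m

On each constant-a segment, Δv = aΔt and Δx = v₀Δt + ½aΔt²; chain segment to segment.
0–2 s: v starts 8 m/s; Δx = 8·2 + ½·-10·2² = -4 m; v ends -12 m/s.
2–4 s: v starts -12 m/s; Δx = -12·2 + ½·4·2² = -16 m; v ends -4 m/s.
x(4) = -10 + Σ Δx = -30 m.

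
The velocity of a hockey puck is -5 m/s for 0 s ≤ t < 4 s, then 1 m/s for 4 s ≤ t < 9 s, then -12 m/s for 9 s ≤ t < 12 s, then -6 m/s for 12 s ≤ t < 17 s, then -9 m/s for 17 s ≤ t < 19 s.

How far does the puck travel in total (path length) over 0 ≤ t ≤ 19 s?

Total distance travelled is ∫|v| dt — sum the magnitudes of each area piece.
0–4 s: |-5| × 4 = 20 m
4–9 s: |1| × 5 = 5 m
9–12 s: |-12| × 3 = 36 m
12–17 s: |-6| × 5 = 30 m
17–19 s: |-9| × 2 = 18 m
Total distance = 109 m

109 m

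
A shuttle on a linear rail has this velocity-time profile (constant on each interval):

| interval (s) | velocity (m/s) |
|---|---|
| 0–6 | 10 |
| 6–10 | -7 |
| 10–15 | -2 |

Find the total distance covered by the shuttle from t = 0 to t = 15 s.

98 m

Distance (not displacement) is the total path length: add the absolute areas under v-t.
0–6 s: |10| × 6 = 60 m
6–10 s: |-7| × 4 = 28 m
10–15 s: |-2| × 5 = 10 m
Total distance = 98 m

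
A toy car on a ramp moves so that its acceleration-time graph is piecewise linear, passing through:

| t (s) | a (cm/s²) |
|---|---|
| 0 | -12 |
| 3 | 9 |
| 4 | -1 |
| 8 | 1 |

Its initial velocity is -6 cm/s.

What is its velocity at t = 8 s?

-6.5 cm/s

Δv equals the area under the a-t graph; then v = v₀ + Δv.
0–3 s: ½(-12 + 9)(3) = -4.5 cm/s
3–4 s: ½(9 + -1)(1) = 4 cm/s
4–8 s: ½(-1 + 1)(4) = 0 cm/s
Δv = -0.5 cm/s, so v(8) = -6 + (-0.5) = -6.5 cm/s.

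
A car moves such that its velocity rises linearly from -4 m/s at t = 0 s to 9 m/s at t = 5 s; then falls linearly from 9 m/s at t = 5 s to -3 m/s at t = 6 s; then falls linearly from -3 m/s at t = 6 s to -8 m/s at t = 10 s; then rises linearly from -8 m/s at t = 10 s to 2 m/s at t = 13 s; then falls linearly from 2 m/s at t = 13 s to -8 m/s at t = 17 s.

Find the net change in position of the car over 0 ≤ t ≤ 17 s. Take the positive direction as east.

Displacement is the signed area under the v-t curve.
0–5 s: ½(-4 + 9)(5) = 12.5 m
5–6 s: ½(9 + -3)(1) = 3 m
6–10 s: ½(-3 + -8)(4) = -22 m
10–13 s: ½(-8 + 2)(3) = -9 m
13–17 s: ½(2 + -8)(4) = -12 m
Net displacement = -27.5 m

-27.5 m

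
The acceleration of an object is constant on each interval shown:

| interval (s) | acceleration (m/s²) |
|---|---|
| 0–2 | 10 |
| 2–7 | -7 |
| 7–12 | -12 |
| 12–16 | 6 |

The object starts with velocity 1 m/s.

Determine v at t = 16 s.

-50 m/s

Δv equals the area under the a-t graph; then v = v₀ + Δv.
0–2 s: 10 × 2 = 20 m/s
2–7 s: -7 × 5 = -35 m/s
7–12 s: -12 × 5 = -60 m/s
12–16 s: 6 × 4 = 24 m/s
Δv = -51 m/s, so v(16) = 1 + (-51) = -50 m/s.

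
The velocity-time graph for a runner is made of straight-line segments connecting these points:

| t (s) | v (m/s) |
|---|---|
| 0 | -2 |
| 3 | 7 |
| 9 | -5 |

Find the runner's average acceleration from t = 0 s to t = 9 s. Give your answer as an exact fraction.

-1/3 m/s²

Average acceleration = Δv/Δt = (-5 − -2)/(9 − 0) = -1/3 m/s².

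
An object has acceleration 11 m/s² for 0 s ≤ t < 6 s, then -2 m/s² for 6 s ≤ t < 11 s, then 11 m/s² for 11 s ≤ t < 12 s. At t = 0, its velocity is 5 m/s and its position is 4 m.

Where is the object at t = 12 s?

628.5 m

On each constant-a segment, Δv = aΔt and Δx = v₀Δt + ½aΔt²; chain segment to segment.
0–6 s: v starts 5 m/s; Δx = 5·6 + ½·11·6² = 228 m; v ends 71 m/s.
6–11 s: v starts 71 m/s; Δx = 71·5 + ½·-2·5² = 330 m; v ends 61 m/s.
11–12 s: v starts 61 m/s; Δx = 61·1 + ½·11·1² = 66.5 m; v ends 72 m/s.
x(12) = 4 + Σ Δx = 628.5 m.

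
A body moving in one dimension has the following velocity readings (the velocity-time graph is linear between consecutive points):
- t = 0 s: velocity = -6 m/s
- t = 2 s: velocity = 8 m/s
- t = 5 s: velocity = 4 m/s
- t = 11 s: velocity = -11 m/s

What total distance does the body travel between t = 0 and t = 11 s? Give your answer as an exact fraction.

Distance (not displacement) is the total path length: add the absolute areas under v-t.
0–2 s: v = 0 at t = 6/7 s; triangle areas 18/7 + 32/7 = 50/7 m
2–5 s: |½(8 + 4)(3)| = 18 m
5–11 s: v = 0 at t = 6.6 s; triangle areas 3.2 + 24.2 = 27.4 m
Total distance = 1839/35 m

1839/35 m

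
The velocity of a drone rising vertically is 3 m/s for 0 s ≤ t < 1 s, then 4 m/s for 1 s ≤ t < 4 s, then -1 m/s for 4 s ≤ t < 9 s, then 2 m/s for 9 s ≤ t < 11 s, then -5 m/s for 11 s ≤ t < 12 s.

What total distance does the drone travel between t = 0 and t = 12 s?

29 m

Total distance travelled is ∫|v| dt — sum the magnitudes of each area piece.
0–1 s: |3| × 1 = 3 m
1–4 s: |4| × 3 = 12 m
4–9 s: |-1| × 5 = 5 m
9–11 s: |2| × 2 = 4 m
11–12 s: |-5| × 1 = 5 m
Total distance = 29 m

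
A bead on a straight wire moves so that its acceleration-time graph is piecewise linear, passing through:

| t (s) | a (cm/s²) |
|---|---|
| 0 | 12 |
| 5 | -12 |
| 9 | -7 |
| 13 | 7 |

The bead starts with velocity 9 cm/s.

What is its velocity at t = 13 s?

-29 cm/s

Δv equals the area under the a-t graph; then v = v₀ + Δv.
0–5 s: ½(12 + -12)(5) = 0 cm/s
5–9 s: ½(-12 + -7)(4) = -38 cm/s
9–13 s: ½(-7 + 7)(4) = 0 cm/s
Δv = -38 cm/s, so v(13) = 9 + (-38) = -29 cm/s.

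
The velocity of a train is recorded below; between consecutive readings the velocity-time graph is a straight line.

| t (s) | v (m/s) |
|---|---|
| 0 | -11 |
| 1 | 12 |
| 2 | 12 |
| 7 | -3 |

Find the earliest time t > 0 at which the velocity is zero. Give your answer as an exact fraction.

t = 11/23 s

v changes sign on 0–1 s (from -11 to 12); the graph is linear there, so v = 0 at t = 0 + (11)·(1 − 0)/(12 − -11) = 11/23 s.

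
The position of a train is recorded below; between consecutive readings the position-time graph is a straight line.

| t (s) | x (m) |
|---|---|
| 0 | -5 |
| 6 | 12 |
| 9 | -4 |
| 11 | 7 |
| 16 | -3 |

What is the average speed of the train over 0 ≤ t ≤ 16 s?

Average speed = (total path length)/(elapsed time); on a piecewise-linear x-t graph the path length is Σ|Δx|.
0–6 s: |Δx| = |12 − -5| = 17 m
6–9 s: |Δx| = |-4 − 12| = 16 m
9–11 s: |Δx| = |7 − -4| = 11 m
11–16 s: |Δx| = |-3 − 7| = 10 m
Total path = 54 m; average speed = 54/16 = 3.375 m/s.

3.375 m/s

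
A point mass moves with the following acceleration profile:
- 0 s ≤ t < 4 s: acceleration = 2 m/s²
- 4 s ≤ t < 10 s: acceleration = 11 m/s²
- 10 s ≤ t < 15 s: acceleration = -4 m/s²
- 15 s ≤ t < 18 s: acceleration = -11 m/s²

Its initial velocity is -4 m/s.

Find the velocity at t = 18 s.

Δv equals the area under the a-t graph; then v = v₀ + Δv.
0–4 s: 2 × 4 = 8 m/s
4–10 s: 11 × 6 = 66 m/s
10–15 s: -4 × 5 = -20 m/s
15–18 s: -11 × 3 = -33 m/s
Δv = 21 m/s, so v(18) = -4 + (21) = 17 m/s.

17 m/s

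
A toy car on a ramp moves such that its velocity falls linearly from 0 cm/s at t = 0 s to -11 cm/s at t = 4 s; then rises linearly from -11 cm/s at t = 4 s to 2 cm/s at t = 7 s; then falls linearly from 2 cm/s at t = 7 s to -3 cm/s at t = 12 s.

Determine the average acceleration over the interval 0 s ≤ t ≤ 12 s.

Average acceleration = Δv/Δt = (-3 − 0)/(12 − 0) = -0.25 cm/s².

-0.25 cm/s²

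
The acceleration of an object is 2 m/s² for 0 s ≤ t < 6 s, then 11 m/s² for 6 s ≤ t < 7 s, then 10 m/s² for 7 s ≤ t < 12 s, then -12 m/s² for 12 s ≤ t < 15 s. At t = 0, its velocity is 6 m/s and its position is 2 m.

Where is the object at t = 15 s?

550.5 m

On each constant-a segment, Δv = aΔt and Δx = v₀Δt + ½aΔt²; chain segment to segment.
0–6 s: v starts 6 m/s; Δx = 6·6 + ½·2·6² = 72 m; v ends 18 m/s.
6–7 s: v starts 18 m/s; Δx = 18·1 + ½·11·1² = 23.5 m; v ends 29 m/s.
7–12 s: v starts 29 m/s; Δx = 29·5 + ½·10·5² = 270 m; v ends 79 m/s.
12–15 s: v starts 79 m/s; Δx = 79·3 + ½·-12·3² = 183 m; v ends 43 m/s.
x(15) = 2 + Σ Δx = 550.5 m.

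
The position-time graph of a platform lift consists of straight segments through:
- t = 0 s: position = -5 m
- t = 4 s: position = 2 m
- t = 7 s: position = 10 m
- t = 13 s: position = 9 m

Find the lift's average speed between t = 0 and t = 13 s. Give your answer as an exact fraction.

Average speed = (total path length)/(elapsed time); on a piecewise-linear x-t graph the path length is Σ|Δx|.
0–4 s: |Δx| = |2 − -5| = 7 m
4–7 s: |Δx| = |10 − 2| = 8 m
7–13 s: |Δx| = |9 − 10| = 1 m
Total path = 16 m; average speed = 16/13 = 16/13 m/s.

16/13 m/s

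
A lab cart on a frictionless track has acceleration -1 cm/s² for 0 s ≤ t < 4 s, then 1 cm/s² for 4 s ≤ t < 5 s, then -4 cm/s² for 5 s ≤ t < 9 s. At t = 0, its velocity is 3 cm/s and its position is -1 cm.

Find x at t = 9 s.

On each constant-a segment, Δv = aΔt and Δx = v₀Δt + ½aΔt²; chain segment to segment.
0–4 s: v starts 3 cm/s; Δx = 3·4 + ½·-1·4² = 4 cm; v ends -1 cm/s.
4–5 s: v starts -1 cm/s; Δx = -1·1 + ½·1·1² = -0.5 cm; v ends 0 cm/s.
5–9 s: v starts 0 cm/s; Δx = 0·4 + ½·-4·4² = -32 cm; v ends -16 cm/s.
x(9) = -1 + Σ Δx = -29.5 cm.

-29.5 cm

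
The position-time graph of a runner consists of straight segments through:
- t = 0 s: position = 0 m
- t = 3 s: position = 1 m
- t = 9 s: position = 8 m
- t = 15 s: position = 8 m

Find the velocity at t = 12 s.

Velocity is the slope of the x-t graph on 9–15 s: (8 − 8)/(15 − 9) = 0 m/s.

0 m/s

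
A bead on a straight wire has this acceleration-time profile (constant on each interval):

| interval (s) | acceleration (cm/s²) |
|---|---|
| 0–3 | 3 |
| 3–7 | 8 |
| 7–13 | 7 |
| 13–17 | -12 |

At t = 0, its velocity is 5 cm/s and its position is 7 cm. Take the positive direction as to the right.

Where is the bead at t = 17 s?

813.5 cm

On each constant-a segment, Δv = aΔt and Δx = v₀Δt + ½aΔt²; chain segment to segment.
0–3 s: v starts 5 cm/s; Δx = 5·3 + ½·3·3² = 28.5 cm; v ends 14 cm/s.
3–7 s: v starts 14 cm/s; Δx = 14·4 + ½·8·4² = 120 cm; v ends 46 cm/s.
7–13 s: v starts 46 cm/s; Δx = 46·6 + ½·7·6² = 402 cm; v ends 88 cm/s.
13–17 s: v starts 88 cm/s; Δx = 88·4 + ½·-12·4² = 256 cm; v ends 40 cm/s.
x(17) = 7 + Σ Δx = 813.5 cm.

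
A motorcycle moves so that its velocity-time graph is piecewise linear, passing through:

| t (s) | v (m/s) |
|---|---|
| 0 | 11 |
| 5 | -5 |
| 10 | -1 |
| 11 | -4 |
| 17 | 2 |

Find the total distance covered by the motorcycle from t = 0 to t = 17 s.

50.3125 m

Total distance travelled is ∫|v| dt — sum the magnitudes of each area piece.
0–5 s: v = 0 at t = 3.4375 s; triangle areas 18.90625 + 3.90625 = 22.8125 m
5–10 s: |½(-5 + -1)(5)| = 15 m
10–11 s: |½(-1 + -4)(1)| = 2.5 m
11–17 s: v = 0 at t = 15 s; triangle areas 8 + 2 = 10 m
Total distance = 50.3125 m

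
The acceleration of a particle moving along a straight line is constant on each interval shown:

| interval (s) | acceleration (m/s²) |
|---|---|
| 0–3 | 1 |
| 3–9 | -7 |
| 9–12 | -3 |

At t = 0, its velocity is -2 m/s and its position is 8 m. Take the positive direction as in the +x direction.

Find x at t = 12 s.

On each constant-a segment, Δv = aΔt and Δx = v₀Δt + ½aΔt²; chain segment to segment.
0–3 s: v starts -2 m/s; Δx = -2·3 + ½·1·3² = -1.5 m; v ends 1 m/s.
3–9 s: v starts 1 m/s; Δx = 1·6 + ½·-7·6² = -120 m; v ends -41 m/s.
9–12 s: v starts -41 m/s; Δx = -41·3 + ½·-3·3² = -136.5 m; v ends -50 m/s.
x(12) = 8 + Σ Δx = -250 m.

-250 m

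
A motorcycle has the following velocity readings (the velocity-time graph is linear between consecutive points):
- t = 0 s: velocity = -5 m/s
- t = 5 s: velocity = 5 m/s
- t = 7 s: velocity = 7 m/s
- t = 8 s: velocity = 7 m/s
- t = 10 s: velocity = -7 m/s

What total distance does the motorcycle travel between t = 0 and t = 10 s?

38.5 m

Distance (not displacement) is the total path length: add the absolute areas under v-t.
0–5 s: v = 0 at t = 2.5 s; triangle areas 6.25 + 6.25 = 12.5 m
5–7 s: |½(5 + 7)(2)| = 12 m
7–8 s: |7| × 1 = 7 m
8–10 s: v = 0 at t = 9 s; triangle areas 3.5 + 3.5 = 7 m
Total distance = 38.5 m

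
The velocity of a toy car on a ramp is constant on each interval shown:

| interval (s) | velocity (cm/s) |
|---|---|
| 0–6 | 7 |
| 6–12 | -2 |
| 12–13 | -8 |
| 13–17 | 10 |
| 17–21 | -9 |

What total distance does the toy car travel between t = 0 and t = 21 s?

Total distance travelled is ∫|v| dt — sum the magnitudes of each area piece.
0–6 s: |7| × 6 = 42 cm
6–12 s: |-2| × 6 = 12 cm
12–13 s: |-8| × 1 = 8 cm
13–17 s: |10| × 4 = 40 cm
17–21 s: |-9| × 4 = 36 cm
Total distance = 138 cm

138 cm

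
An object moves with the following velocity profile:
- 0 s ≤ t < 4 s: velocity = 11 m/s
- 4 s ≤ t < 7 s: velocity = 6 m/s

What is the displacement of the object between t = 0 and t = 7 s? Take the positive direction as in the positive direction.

Net displacement equals the area under the velocity-time graph (areas below the axis count negative).
0–4 s: 11 × 4 = 44 m
4–7 s: 6 × 3 = 18 m
Net displacement = 62 m

62 m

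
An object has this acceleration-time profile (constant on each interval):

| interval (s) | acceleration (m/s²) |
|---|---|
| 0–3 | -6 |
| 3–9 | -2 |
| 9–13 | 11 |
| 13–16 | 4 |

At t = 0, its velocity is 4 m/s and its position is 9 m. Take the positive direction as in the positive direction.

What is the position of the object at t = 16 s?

-70 m

On each constant-a segment, Δv = aΔt and Δx = v₀Δt + ½aΔt²; chain segment to segment.
0–3 s: v starts 4 m/s; Δx = 4·3 + ½·-6·3² = -15 m; v ends -14 m/s.
3–9 s: v starts -14 m/s; Δx = -14·6 + ½·-2·6² = -120 m; v ends -26 m/s.
9–13 s: v starts -26 m/s; Δx = -26·4 + ½·11·4² = -16 m; v ends 18 m/s.
13–16 s: v starts 18 m/s; Δx = 18·3 + ½·4·3² = 72 m; v ends 30 m/s.
x(16) = 9 + Σ Δx = -70 m.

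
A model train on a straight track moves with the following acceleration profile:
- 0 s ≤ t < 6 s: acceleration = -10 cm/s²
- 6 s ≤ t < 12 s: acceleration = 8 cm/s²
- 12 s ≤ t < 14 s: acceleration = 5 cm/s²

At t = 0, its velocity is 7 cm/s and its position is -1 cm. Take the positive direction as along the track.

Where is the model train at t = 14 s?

On each constant-a segment, Δv = aΔt and Δx = v₀Δt + ½aΔt²; chain segment to segment.
0–6 s: v starts 7 cm/s; Δx = 7·6 + ½·-10·6² = -138 cm; v ends -53 cm/s.
6–12 s: v starts -53 cm/s; Δx = -53·6 + ½·8·6² = -174 cm; v ends -5 cm/s.
12–14 s: v starts -5 cm/s; Δx = -5·2 + ½·5·2² = 0 cm; v ends 5 cm/s.
x(14) = -1 + Σ Δx = -313 cm.

-313 cm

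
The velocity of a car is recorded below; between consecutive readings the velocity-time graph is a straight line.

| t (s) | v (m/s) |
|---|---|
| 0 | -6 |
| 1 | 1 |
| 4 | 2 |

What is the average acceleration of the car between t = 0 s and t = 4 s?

2 m/s²

Average acceleration = Δv/Δt = (2 − -6)/(4 − 0) = 2 m/s².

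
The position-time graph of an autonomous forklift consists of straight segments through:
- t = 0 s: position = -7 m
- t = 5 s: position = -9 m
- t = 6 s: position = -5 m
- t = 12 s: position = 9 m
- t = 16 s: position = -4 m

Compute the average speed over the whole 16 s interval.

Average speed = (total path length)/(elapsed time); on a piecewise-linear x-t graph the path length is Σ|Δx|.
0–5 s: |Δx| = |-9 − -7| = 2 m
5–6 s: |Δx| = |-5 − -9| = 4 m
6–12 s: |Δx| = |9 − -5| = 14 m
12–16 s: |Δx| = |-4 − 9| = 13 m
Total path = 33 m; average speed = 33/16 = 2.0625 m/s.

2.0625 m/s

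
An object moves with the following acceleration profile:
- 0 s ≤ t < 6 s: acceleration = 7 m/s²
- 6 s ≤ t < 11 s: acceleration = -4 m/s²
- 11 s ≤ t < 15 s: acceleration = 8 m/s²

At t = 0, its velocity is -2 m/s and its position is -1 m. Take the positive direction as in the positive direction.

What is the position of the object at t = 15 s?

407 m

On each constant-a segment, Δv = aΔt and Δx = v₀Δt + ½aΔt²; chain segment to segment.
0–6 s: v starts -2 m/s; Δx = -2·6 + ½·7·6² = 114 m; v ends 40 m/s.
6–11 s: v starts 40 m/s; Δx = 40·5 + ½·-4·5² = 150 m; v ends 20 m/s.
11–15 s: v starts 20 m/s; Δx = 20·4 + ½·8·4² = 144 m; v ends 52 m/s.
x(15) = -1 + Σ Δx = 407 m.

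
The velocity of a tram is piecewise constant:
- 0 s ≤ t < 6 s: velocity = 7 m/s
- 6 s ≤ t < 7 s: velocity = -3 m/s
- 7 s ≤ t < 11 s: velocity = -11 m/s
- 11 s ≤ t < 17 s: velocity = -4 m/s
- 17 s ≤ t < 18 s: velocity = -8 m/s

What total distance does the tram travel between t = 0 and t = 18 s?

121 m

Total distance travelled is ∫|v| dt — sum the magnitudes of each area piece.
0–6 s: |7| × 6 = 42 m
6–7 s: |-3| × 1 = 3 m
7–11 s: |-11| × 4 = 44 m
11–17 s: |-4| × 6 = 24 m
17–18 s: |-8| × 1 = 8 m
Total distance = 121 m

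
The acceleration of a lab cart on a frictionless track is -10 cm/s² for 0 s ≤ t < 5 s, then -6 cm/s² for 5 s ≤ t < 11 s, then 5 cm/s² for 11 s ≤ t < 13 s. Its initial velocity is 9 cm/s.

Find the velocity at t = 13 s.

Δv equals the area under the a-t graph; then v = v₀ + Δv.
0–5 s: -10 × 5 = -50 cm/s
5–11 s: -6 × 6 = -36 cm/s
11–13 s: 5 × 2 = 10 cm/s
Δv = -76 cm/s, so v(13) = 9 + (-76) = -67 cm/s.

-67 cm/s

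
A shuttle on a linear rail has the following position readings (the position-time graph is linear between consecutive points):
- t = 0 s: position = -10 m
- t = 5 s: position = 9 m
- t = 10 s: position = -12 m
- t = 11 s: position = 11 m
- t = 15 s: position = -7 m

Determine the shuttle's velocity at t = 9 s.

-4.2 m/s

Velocity is the slope of the x-t graph on 5–10 s: (-12 − 9)/(10 − 5) = -4.2 m/s.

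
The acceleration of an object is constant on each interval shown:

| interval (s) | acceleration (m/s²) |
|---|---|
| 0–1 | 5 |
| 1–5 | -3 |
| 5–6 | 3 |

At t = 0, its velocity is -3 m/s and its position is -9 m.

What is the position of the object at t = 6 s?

-34 m

On each constant-a segment, Δv = aΔt and Δx = v₀Δt + ½aΔt²; chain segment to segment.
0–1 s: v starts -3 m/s; Δx = -3·1 + ½·5·1² = -0.5 m; v ends 2 m/s.
1–5 s: v starts 2 m/s; Δx = 2·4 + ½·-3·4² = -16 m; v ends -10 m/s.
5–6 s: v starts -10 m/s; Δx = -10·1 + ½·3·1² = -8.5 m; v ends -7 m/s.
x(6) = -9 + Σ Δx = -34 m.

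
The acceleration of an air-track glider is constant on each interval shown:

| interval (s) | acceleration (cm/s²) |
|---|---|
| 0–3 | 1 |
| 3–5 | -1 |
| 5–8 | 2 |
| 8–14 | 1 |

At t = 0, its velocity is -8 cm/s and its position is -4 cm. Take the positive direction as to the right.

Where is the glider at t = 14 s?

On each constant-a segment, Δv = aΔt and Δx = v₀Δt + ½aΔt²; chain segment to segment.
0–3 s: v starts -8 cm/s; Δx = -8·3 + ½·1·3² = -19.5 cm; v ends -5 cm/s.
3–5 s: v starts -5 cm/s; Δx = -5·2 + ½·-1·2² = -12 cm; v ends -7 cm/s.
5–8 s: v starts -7 cm/s; Δx = -7·3 + ½·2·3² = -12 cm; v ends -1 cm/s.
8–14 s: v starts -1 cm/s; Δx = -1·6 + ½·1·6² = 12 cm; v ends 5 cm/s.
x(14) = -4 + Σ Δx = -35.5 cm.

-35.5 cm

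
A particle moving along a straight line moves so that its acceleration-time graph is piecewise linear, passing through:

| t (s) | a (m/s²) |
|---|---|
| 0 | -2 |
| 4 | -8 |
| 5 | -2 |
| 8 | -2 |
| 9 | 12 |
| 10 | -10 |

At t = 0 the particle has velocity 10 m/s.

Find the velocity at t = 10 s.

-15 m/s

Δv equals the area under the a-t graph; then v = v₀ + Δv.
0–4 s: ½(-2 + -8)(4) = -20 m/s
4–5 s: ½(-8 + -2)(1) = -5 m/s
5–8 s: -2 × 3 = -6 m/s
8–9 s: ½(-2 + 12)(1) = 5 m/s
9–10 s: ½(12 + -10)(1) = 1 m/s
Δv = -25 m/s, so v(10) = 10 + (-25) = -15 m/s.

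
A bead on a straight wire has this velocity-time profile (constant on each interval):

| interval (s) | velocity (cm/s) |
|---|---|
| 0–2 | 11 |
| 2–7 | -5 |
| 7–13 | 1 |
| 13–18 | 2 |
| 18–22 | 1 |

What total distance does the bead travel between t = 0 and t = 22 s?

67 cm

Total distance travelled is ∫|v| dt — sum the magnitudes of each area piece.
0–2 s: |11| × 2 = 22 cm
2–7 s: |-5| × 5 = 25 cm
7–13 s: |1| × 6 = 6 cm
13–18 s: |2| × 5 = 10 cm
18–22 s: |1| × 4 = 4 cm
Total distance = 67 cm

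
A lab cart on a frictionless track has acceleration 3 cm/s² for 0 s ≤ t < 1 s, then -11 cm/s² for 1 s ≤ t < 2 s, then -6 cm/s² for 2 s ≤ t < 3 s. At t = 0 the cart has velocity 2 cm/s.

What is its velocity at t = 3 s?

Δv equals the area under the a-t graph; then v = v₀ + Δv.
0–1 s: 3 × 1 = 3 cm/s
1–2 s: -11 × 1 = -11 cm/s
2–3 s: -6 × 1 = -6 cm/s
Δv = -14 cm/s, so v(3) = 2 + (-14) = -12 cm/s.

-12 cm/s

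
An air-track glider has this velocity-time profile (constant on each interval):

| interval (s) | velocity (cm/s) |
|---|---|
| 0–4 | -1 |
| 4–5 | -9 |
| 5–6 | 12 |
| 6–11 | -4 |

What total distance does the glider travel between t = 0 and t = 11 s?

Distance (not displacement) is the total path length: add the absolute areas under v-t.
0–4 s: |-1| × 4 = 4 cm
4–5 s: |-9| × 1 = 9 cm
5–6 s: |12| × 1 = 12 cm
6–11 s: |-4| × 5 = 20 cm
Total distance = 45 cm

45 cm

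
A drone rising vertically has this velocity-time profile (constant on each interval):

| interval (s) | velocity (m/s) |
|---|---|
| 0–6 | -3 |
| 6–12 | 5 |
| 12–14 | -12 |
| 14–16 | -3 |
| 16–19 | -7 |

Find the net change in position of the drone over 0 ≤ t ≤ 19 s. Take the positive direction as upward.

-39 m

Displacement is the signed area under the v-t curve.
0–6 s: -3 × 6 = -18 m
6–12 s: 5 × 6 = 30 m
12–14 s: -12 × 2 = -24 m
14–16 s: -3 × 2 = -6 m
16–19 s: -7 × 3 = -21 m
Net displacement = -39 m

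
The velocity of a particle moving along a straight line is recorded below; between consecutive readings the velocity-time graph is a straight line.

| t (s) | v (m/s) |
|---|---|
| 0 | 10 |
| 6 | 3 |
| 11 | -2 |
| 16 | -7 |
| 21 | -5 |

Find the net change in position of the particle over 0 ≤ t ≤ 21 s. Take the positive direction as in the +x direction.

-11 m

Displacement is the signed area under the v-t curve.
0–6 s: ½(10 + 3)(6) = 39 m
6–11 s: ½(3 + -2)(5) = 2.5 m
11–16 s: ½(-2 + -7)(5) = -22.5 m
16–21 s: ½(-7 + -5)(5) = -30 m
Net displacement = -11 m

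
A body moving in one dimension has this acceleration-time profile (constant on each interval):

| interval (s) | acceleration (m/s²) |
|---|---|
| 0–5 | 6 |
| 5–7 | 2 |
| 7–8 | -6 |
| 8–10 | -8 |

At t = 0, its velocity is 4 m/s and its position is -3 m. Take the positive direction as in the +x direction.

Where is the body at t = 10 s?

247 m

On each constant-a segment, Δv = aΔt and Δx = v₀Δt + ½aΔt²; chain segment to segment.
0–5 s: v starts 4 m/s; Δx = 4·5 + ½·6·5² = 95 m; v ends 34 m/s.
5–7 s: v starts 34 m/s; Δx = 34·2 + ½·2·2² = 72 m; v ends 38 m/s.
7–8 s: v starts 38 m/s; Δx = 38·1 + ½·-6·1² = 35 m; v ends 32 m/s.
8–10 s: v starts 32 m/s; Δx = 32·2 + ½·-8·2² = 48 m; v ends 16 m/s.
x(10) = -3 + Σ Δx = 247 m.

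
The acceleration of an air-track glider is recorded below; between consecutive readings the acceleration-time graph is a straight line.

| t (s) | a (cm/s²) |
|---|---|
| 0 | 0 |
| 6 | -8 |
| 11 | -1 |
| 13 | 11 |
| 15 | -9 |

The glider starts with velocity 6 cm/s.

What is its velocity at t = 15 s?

Δv equals the area under the a-t graph; then v = v₀ + Δv.
0–6 s: ½(0 + -8)(6) = -24 cm/s
6–11 s: ½(-8 + -1)(5) = -22.5 cm/s
11–13 s: ½(-1 + 11)(2) = 10 cm/s
13–15 s: ½(11 + -9)(2) = 2 cm/s
Δv = -34.5 cm/s, so v(15) = 6 + (-34.5) = -28.5 cm/s.

-28.5 cm/s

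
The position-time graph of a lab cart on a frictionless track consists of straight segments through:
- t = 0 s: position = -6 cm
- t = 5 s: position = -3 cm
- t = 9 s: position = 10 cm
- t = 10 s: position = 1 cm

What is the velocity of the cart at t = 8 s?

Velocity is the slope of the x-t graph on 5–9 s: (10 − -3)/(9 − 5) = 3.25 cm/s.

3.25 cm/s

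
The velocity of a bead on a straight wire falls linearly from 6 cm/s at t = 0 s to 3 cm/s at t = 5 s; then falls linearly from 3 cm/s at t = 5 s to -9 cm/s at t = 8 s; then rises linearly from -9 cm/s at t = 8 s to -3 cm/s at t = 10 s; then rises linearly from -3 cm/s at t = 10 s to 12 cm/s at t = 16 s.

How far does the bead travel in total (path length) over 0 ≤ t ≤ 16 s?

Total distance travelled is ∫|v| dt — sum the magnitudes of each area piece.
0–5 s: |½(6 + 3)(5)| = 22.5 cm
5–8 s: v = 0 at t = 5.75 s; triangle areas 1.125 + 10.125 = 11.25 cm
8–10 s: |½(-9 + -3)(2)| = 12 cm
10–16 s: v = 0 at t = 11.2 s; triangle areas 1.8 + 28.8 = 30.6 cm
Total distance = 76.35 cm

76.35 cm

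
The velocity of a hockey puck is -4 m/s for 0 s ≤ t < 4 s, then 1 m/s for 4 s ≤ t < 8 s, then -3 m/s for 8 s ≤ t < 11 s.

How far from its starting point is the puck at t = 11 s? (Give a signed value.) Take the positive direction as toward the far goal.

-21 m

Net displacement equals the area under the velocity-time graph (areas below the axis count negative).
0–4 s: -4 × 4 = -16 m
4–8 s: 1 × 4 = 4 m
8–11 s: -3 × 3 = -9 m
Net displacement = -21 m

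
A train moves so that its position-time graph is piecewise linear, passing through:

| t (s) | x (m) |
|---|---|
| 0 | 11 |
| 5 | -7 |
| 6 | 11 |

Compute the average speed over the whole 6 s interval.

6 m/s

Average speed = (total path length)/(elapsed time); on a piecewise-linear x-t graph the path length is Σ|Δx|.
0–5 s: |Δx| = |-7 − 11| = 18 m
5–6 s: |Δx| = |11 − -7| = 18 m
Total path = 36 m; average speed = 36/6 = 6 m/s.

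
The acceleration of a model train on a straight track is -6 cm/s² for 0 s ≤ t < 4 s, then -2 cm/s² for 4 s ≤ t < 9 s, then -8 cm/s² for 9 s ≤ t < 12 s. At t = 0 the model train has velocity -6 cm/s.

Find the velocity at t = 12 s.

Δv equals the area under the a-t graph; then v = v₀ + Δv.
0–4 s: -6 × 4 = -24 cm/s
4–9 s: -2 × 5 = -10 cm/s
9–12 s: -8 × 3 = -24 cm/s
Δv = -58 cm/s, so v(12) = -6 + (-58) = -64 cm/s.

-64 cm/s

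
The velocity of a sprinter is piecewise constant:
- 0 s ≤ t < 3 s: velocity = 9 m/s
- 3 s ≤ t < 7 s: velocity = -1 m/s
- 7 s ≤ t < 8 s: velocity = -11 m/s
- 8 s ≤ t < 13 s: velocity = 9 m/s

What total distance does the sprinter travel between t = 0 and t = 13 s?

Distance (not displacement) is the total path length: add the absolute areas under v-t.
0–3 s: |9| × 3 = 27 m
3–7 s: |-1| × 4 = 4 m
7–8 s: |-11| × 1 = 11 m
8–13 s: |9| × 5 = 45 m
Total distance = 87 m

87 m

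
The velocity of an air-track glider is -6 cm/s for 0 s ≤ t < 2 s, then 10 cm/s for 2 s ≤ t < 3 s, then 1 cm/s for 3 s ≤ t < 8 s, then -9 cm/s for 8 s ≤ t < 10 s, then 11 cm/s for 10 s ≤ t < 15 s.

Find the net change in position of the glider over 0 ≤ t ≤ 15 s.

Net displacement equals the area under the velocity-time graph (areas below the axis count negative).
0–2 s: -6 × 2 = -12 cm
2–3 s: 10 × 1 = 10 cm
3–8 s: 1 × 5 = 5 cm
8–10 s: -9 × 2 = -18 cm
10–15 s: 11 × 5 = 55 cm
Net displacement = 40 cm

40 cm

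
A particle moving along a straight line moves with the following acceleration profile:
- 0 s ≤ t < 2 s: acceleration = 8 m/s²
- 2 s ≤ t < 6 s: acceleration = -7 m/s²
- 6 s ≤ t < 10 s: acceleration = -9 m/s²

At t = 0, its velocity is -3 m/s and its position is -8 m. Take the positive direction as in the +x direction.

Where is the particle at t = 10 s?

-134 m

On each constant-a segment, Δv = aΔt and Δx = v₀Δt + ½aΔt²; chain segment to segment.
0–2 s: v starts -3 m/s; Δx = -3·2 + ½·8·2² = 10 m; v ends 13 m/s.
2–6 s: v starts 13 m/s; Δx = 13·4 + ½·-7·4² = -4 m; v ends -15 m/s.
6–10 s: v starts -15 m/s; Δx = -15·4 + ½·-9·4² = -132 m; v ends -51 m/s.
x(10) = -8 + Σ Δx = -134 m.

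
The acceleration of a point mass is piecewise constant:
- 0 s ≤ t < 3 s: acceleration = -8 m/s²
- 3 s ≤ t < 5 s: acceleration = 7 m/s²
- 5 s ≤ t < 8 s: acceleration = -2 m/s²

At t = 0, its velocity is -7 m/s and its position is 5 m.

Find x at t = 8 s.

On each constant-a segment, Δv = aΔt and Δx = v₀Δt + ½aΔt²; chain segment to segment.
0–3 s: v starts -7 m/s; Δx = -7·3 + ½·-8·3² = -57 m; v ends -31 m/s.
3–5 s: v starts -31 m/s; Δx = -31·2 + ½·7·2² = -48 m; v ends -17 m/s.
5–8 s: v starts -17 m/s; Δx = -17·3 + ½·-2·3² = -60 m; v ends -23 m/s.
x(8) = 5 + Σ Δx = -160 m.

-160 m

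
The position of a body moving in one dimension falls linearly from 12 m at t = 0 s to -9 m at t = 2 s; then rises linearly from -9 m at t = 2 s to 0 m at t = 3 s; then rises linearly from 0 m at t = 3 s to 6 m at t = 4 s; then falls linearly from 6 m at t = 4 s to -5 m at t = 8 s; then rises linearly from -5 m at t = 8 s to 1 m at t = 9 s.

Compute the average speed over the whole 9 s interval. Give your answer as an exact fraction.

53/9 m/s

Average speed = (total path length)/(elapsed time); on a piecewise-linear x-t graph the path length is Σ|Δx|.
0–2 s: |Δx| = |-9 − 12| = 21 m
2–3 s: |Δx| = |0 − -9| = 9 m
3–4 s: |Δx| = |6 − 0| = 6 m
4–8 s: |Δx| = |-5 − 6| = 11 m
8–9 s: |Δx| = |1 − -5| = 6 m
Total path = 53 m; average speed = 53/9 = 53/9 m/s.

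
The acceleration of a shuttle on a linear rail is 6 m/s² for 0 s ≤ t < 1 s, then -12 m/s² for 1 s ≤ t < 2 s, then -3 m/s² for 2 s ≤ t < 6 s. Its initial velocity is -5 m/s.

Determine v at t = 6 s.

Δv equals the area under the a-t graph; then v = v₀ + Δv.
0–1 s: 6 × 1 = 6 m/s
1–2 s: -12 × 1 = -12 m/s
2–6 s: -3 × 4 = -12 m/s
Δv = -18 m/s, so v(6) = -5 + (-18) = -23 m/s.

-23 m/s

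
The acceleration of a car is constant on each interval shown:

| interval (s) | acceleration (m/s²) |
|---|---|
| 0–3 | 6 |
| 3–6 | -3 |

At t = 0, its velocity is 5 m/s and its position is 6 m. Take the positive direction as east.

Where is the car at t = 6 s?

103.5 m

On each constant-a segment, Δv = aΔt and Δx = v₀Δt + ½aΔt²; chain segment to segment.
0–3 s: v starts 5 m/s; Δx = 5·3 + ½·6·3² = 42 m; v ends 23 m/s.
3–6 s: v starts 23 m/s; Δx = 23·3 + ½·-3·3² = 55.5 m; v ends 14 m/s.
x(6) = 6 + Σ Δx = 103.5 m.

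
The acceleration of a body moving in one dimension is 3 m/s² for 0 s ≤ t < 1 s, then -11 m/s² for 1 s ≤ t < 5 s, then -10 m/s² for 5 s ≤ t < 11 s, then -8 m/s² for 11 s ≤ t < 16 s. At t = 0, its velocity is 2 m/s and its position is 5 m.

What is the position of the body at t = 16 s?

-1068.5 m

On each constant-a segment, Δv = aΔt and Δx = v₀Δt + ½aΔt²; chain segment to segment.
0–1 s: v starts 2 m/s; Δx = 2·1 + ½·3·1² = 3.5 m; v ends 5 m/s.
1–5 s: v starts 5 m/s; Δx = 5·4 + ½·-11·4² = -68 m; v ends -39 m/s.
5–11 s: v starts -39 m/s; Δx = -39·6 + ½·-10·6² = -414 m; v ends -99 m/s.
11–16 s: v starts -99 m/s; Δx = -99·5 + ½·-8·5² = -595 m; v ends -139 m/s.
x(16) = 5 + Σ Δx = -1068.5 m.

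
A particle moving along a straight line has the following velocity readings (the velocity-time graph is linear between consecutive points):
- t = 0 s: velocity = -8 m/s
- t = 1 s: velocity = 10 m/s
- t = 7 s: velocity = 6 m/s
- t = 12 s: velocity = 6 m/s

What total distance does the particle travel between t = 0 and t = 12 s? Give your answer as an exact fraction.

743/9 m

Total distance travelled is ∫|v| dt — sum the magnitudes of each area piece.
0–1 s: v = 0 at t = 4/9 s; triangle areas 16/9 + 25/9 = 41/9 m
1–7 s: |½(10 + 6)(6)| = 48 m
7–12 s: |6| × 5 = 30 m
Total distance = 743/9 m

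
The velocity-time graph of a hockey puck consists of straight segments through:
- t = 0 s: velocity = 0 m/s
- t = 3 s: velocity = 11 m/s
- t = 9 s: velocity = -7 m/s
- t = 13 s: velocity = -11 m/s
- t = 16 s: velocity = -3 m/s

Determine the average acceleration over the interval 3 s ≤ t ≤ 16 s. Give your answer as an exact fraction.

-14/13 m/s²

Average acceleration = Δv/Δt = (-3 − 11)/(16 − 3) = -14/13 m/s².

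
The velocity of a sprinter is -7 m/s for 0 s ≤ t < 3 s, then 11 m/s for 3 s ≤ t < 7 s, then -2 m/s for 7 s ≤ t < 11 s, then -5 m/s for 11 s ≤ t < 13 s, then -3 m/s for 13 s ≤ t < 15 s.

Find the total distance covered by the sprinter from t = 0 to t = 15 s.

Distance (not displacement) is the total path length: add the absolute areas under v-t.
0–3 s: |-7| × 3 = 21 m
3–7 s: |11| × 4 = 44 m
7–11 s: |-2| × 4 = 8 m
11–13 s: |-5| × 2 = 10 m
13–15 s: |-3| × 2 = 6 m
Total distance = 89 m

89 m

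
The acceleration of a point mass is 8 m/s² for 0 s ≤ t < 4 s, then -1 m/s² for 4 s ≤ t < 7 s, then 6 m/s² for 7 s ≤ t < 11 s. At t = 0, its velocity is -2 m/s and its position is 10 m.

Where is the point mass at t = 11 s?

307.5 m

On each constant-a segment, Δv = aΔt and Δx = v₀Δt + ½aΔt²; chain segment to segment.
0–4 s: v starts -2 m/s; Δx = -2·4 + ½·8·4² = 56 m; v ends 30 m/s.
4–7 s: v starts 30 m/s; Δx = 30·3 + ½·-1·3² = 85.5 m; v ends 27 m/s.
7–11 s: v starts 27 m/s; Δx = 27·4 + ½·6·4² = 156 m; v ends 51 m/s.
x(11) = 10 + Σ Δx = 307.5 m.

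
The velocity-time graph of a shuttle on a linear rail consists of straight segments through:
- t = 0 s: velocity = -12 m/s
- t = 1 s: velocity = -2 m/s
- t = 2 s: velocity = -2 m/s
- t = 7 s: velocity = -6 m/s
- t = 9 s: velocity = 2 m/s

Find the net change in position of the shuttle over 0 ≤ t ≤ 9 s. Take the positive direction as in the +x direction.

Displacement is the signed area under the v-t curve.
0–1 s: ½(-12 + -2)(1) = -7 m
1–2 s: -2 × 1 = -2 m
2–7 s: ½(-2 + -6)(5) = -20 m
7–9 s: ½(-6 + 2)(2) = -4 m
Net displacement = -33 m

-33 m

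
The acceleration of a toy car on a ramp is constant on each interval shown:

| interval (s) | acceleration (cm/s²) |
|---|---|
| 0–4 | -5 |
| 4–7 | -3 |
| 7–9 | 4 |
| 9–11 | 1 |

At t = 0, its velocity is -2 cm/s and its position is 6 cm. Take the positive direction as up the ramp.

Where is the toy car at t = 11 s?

On each constant-a segment, Δv = aΔt and Δx = v₀Δt + ½aΔt²; chain segment to segment.
0–4 s: v starts -2 cm/s; Δx = -2·4 + ½·-5·4² = -48 cm; v ends -22 cm/s.
4–7 s: v starts -22 cm/s; Δx = -22·3 + ½·-3·3² = -79.5 cm; v ends -31 cm/s.
7–9 s: v starts -31 cm/s; Δx = -31·2 + ½·4·2² = -54 cm; v ends -23 cm/s.
9–11 s: v starts -23 cm/s; Δx = -23·2 + ½·1·2² = -44 cm; v ends -21 cm/s.
x(11) = 6 + Σ Δx = -219.5 cm.

-219.5 cm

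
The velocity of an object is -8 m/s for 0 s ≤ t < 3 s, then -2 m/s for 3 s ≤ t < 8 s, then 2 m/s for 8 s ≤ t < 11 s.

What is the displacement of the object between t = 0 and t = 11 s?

-28 m

Displacement is the signed area under the v-t curve.
0–3 s: -8 × 3 = -24 m
3–8 s: -2 × 5 = -10 m
8–11 s: 2 × 3 = 6 m
Net displacement = -28 m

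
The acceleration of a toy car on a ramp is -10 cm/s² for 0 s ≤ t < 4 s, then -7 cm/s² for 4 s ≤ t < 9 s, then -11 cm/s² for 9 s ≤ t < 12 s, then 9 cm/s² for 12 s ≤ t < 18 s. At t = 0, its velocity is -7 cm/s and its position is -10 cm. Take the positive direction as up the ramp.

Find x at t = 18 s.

-1264 cm

On each constant-a segment, Δv = aΔt and Δx = v₀Δt + ½aΔt²; chain segment to segment.
0–4 s: v starts -7 cm/s; Δx = -7·4 + ½·-10·4² = -108 cm; v ends -47 cm/s.
4–9 s: v starts -47 cm/s; Δx = -47·5 + ½·-7·5² = -322.5 cm; v ends -82 cm/s.
9–12 s: v starts -82 cm/s; Δx = -82·3 + ½·-11·3² = -295.5 cm; v ends -115 cm/s.
12–18 s: v starts -115 cm/s; Δx = -115·6 + ½·9·6² = -528 cm; v ends -61 cm/s.
x(18) = -10 + Σ Δx = -1264 cm.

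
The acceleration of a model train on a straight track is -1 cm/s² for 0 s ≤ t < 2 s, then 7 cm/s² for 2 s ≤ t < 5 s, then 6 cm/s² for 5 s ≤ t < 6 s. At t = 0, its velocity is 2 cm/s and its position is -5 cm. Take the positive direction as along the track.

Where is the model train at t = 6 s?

52.5 cm

On each constant-a segment, Δv = aΔt and Δx = v₀Δt + ½aΔt²; chain segment to segment.
0–2 s: v starts 2 cm/s; Δx = 2·2 + ½·-1·2² = 2 cm; v ends 0 cm/s.
2–5 s: v starts 0 cm/s; Δx = 0·3 + ½·7·3² = 31.5 cm; v ends 21 cm/s.
5–6 s: v starts 21 cm/s; Δx = 21·1 + ½·6·1² = 24 cm; v ends 27 cm/s.
x(6) = -5 + Σ Δx = 52.5 cm.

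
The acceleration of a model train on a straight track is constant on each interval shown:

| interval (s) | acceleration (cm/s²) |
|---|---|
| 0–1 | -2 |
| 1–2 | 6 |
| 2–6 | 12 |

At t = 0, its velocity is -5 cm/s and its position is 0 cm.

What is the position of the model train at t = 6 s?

82 cm

On each constant-a segment, Δv = aΔt and Δx = v₀Δt + ½aΔt²; chain segment to segment.
0–1 s: v starts -5 cm/s; Δx = -5·1 + ½·-2·1² = -6 cm; v ends -7 cm/s.
1–2 s: v starts -7 cm/s; Δx = -7·1 + ½·6·1² = -4 cm; v ends -1 cm/s.
2–6 s: v starts -1 cm/s; Δx = -1·4 + ½·12·4² = 92 cm; v ends 47 cm/s.
x(6) = 0 + Σ Δx = 82 cm.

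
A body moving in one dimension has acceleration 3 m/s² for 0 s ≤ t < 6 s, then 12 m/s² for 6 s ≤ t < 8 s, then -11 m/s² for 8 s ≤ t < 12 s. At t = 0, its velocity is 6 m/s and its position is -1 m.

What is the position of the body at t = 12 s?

On each constant-a segment, Δv = aΔt and Δx = v₀Δt + ½aΔt²; chain segment to segment.
0–6 s: v starts 6 m/s; Δx = 6·6 + ½·3·6² = 90 m; v ends 24 m/s.
6–8 s: v starts 24 m/s; Δx = 24·2 + ½·12·2² = 72 m; v ends 48 m/s.
8–12 s: v starts 48 m/s; Δx = 48·4 + ½·-11·4² = 104 m; v ends 4 m/s.
x(12) = -1 + Σ Δx = 265 m.

265 m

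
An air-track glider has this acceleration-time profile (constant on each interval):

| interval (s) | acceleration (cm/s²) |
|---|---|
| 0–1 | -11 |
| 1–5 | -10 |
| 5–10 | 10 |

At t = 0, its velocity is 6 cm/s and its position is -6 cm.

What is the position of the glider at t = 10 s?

-205.5 cm

On each constant-a segment, Δv = aΔt and Δx = v₀Δt + ½aΔt²; chain segment to segment.
0–1 s: v starts 6 cm/s; Δx = 6·1 + ½·-11·1² = 0.5 cm; v ends -5 cm/s.
1–5 s: v starts -5 cm/s; Δx = -5·4 + ½·-10·4² = -100 cm; v ends -45 cm/s.
5–10 s: v starts -45 cm/s; Δx = -45·5 + ½·10·5² = -100 cm; v ends 5 cm/s.
x(10) = -6 + Σ Δx = -205.5 cm.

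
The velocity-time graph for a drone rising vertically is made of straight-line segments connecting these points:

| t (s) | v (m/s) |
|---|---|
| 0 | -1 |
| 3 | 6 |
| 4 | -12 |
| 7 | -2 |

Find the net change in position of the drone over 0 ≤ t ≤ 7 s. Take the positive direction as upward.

Net displacement equals the area under the velocity-time graph (areas below the axis count negative).
0–3 s: ½(-1 + 6)(3) = 7.5 m
3–4 s: ½(6 + -12)(1) = -3 m
4–7 s: ½(-12 + -2)(3) = -21 m
Net displacement = -16.5 m

-16.5 m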